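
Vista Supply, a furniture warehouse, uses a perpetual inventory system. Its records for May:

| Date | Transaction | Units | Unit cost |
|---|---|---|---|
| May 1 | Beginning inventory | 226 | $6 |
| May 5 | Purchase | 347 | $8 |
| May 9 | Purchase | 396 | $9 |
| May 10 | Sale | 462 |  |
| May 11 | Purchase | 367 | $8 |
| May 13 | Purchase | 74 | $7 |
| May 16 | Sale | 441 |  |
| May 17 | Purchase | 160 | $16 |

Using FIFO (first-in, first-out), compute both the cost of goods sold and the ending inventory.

COGS = $7,102; ending inventory = $6,608

May 10, 462 sold [FIFO — oldest first]: 226 @ $6 + 236 @ $8 = $3,244
May 16, 441 sold [FIFO — oldest first]: 111 @ $8 + 330 @ $9 = $3,858
Total COGS = $3,244 + $3,858 = $7,102
Ending inventory: 66 @ $9 + 367 @ $8 + 74 @ $7 + 160 @ $16 = $6,608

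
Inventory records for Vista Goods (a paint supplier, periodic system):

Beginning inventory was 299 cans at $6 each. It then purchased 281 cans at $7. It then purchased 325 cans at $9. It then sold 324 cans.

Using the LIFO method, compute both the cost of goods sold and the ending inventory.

Sale 1 (324) [LIFO — newest first]: 324 @ $9 = $2,916
Ending inventory: 299 @ $6 + 281 @ $7 + 1 @ $9 = $3,770

COGS = $2,916; ending inventory = $3,770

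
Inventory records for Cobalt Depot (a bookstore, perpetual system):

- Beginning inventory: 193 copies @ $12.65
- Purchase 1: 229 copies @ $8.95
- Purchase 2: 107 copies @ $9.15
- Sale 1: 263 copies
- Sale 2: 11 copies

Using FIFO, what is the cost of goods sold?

Sale 1 (263) [FIFO — oldest first]: 193 @ $12.65 + 70 @ $8.95 = $3,067.95
Sale 2 (11) [FIFO — oldest first]: 11 @ $8.95 = $98.45
Total COGS = $3,067.95 + $98.45 = $3,166.40
Ending inventory: 148 @ $8.95 + 107 @ $9.15 = $2,303.65

COGS = $3,166.40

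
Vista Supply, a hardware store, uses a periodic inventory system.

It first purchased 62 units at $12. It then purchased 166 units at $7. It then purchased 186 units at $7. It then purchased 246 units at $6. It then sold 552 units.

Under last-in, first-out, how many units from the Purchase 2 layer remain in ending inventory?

Sale 1 (552) [LIFO — newest first]: 246 @ $6 + 186 @ $7 + 120 @ $7 = $3,618
Ending inventory: 62 @ $12 + 46 @ $7 = $1,066
Check: goods available $4,684 = COGS $3,618 + ending $1,066

46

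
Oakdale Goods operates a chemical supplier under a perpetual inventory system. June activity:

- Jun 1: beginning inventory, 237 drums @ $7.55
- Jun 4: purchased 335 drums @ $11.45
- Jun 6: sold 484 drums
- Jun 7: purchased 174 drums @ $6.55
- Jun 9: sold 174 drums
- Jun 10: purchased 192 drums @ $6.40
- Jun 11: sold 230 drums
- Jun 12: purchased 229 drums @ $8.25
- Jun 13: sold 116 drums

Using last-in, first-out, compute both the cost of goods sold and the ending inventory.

Jun 6, 484 sold [LIFO — newest first]: 335 @ $11.45 + 149 @ $7.55 = $4,960.70
Jun 9, 174 sold [LIFO — newest first]: 174 @ $6.55 = $1,139.70
Jun 11, 230 sold [LIFO — newest first]: 192 @ $6.40 + 38 @ $7.55 = $1,515.70
Jun 13, 116 sold [LIFO — newest first]: 116 @ $8.25 = $957.00
Total COGS = $4,960.70 + $1,139.70 + $1,515.70 + $957.00 = $8,573.10
Ending inventory: 50 @ $7.55 + 113 @ $8.25 = $1,309.75
Check: goods available $9,882.85 = COGS $8,573.10 + ending $1,309.75

COGS = $8,573.10; ending inventory = $1,309.75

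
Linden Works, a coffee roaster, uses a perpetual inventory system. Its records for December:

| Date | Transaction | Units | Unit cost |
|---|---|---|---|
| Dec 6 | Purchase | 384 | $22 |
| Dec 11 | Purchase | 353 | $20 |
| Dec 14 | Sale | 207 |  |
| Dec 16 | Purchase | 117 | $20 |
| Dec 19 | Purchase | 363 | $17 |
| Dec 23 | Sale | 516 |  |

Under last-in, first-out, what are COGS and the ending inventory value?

Dec 14, 207 sold [LIFO — newest first]: 207 @ $20 = $4,140
Dec 23, 516 sold [LIFO — newest first]: 363 @ $17 + 117 @ $20 + 36 @ $20 = $9,231
Total COGS = $4,140 + $9,231 = $13,371
Ending inventory: 384 @ $22 + 110 @ $20 = $10,648

COGS = $13,371; ending inventory = $10,648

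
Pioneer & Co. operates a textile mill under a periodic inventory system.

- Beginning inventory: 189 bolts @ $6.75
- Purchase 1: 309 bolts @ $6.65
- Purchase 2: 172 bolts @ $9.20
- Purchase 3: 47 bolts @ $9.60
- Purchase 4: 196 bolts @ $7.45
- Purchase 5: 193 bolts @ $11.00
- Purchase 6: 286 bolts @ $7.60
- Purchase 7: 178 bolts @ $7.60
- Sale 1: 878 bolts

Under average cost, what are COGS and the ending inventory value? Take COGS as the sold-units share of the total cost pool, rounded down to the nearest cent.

COGS = $6,975.79; ending inventory = $5,498.01

Sale 1, sell 878: 878/1570 × $12,473.80 → $6,975.79
Ending inventory (cost pool remaining) = $5,498.01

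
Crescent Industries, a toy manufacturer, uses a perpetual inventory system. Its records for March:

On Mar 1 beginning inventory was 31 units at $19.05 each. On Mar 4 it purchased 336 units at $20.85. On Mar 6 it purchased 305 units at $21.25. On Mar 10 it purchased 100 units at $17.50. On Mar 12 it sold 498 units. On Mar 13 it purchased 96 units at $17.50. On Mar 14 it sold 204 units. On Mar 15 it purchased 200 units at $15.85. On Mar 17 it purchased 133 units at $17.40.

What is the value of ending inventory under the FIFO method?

Mar 12, 498 sold [FIFO — oldest first]: 31 @ $19.05 + 336 @ $20.85 + 131 @ $21.25 = $10,379.90
Mar 14, 204 sold [FIFO — oldest first]: 174 @ $21.25 + 30 @ $17.50 = $4,222.50
Total COGS = $10,379.90 + $4,222.50 = $14,602.40
Ending inventory: 70 @ $17.50 + 96 @ $17.50 + 200 @ $15.85 + 133 @ $17.40 = $8,389.20

Ending inventory = $8,389.20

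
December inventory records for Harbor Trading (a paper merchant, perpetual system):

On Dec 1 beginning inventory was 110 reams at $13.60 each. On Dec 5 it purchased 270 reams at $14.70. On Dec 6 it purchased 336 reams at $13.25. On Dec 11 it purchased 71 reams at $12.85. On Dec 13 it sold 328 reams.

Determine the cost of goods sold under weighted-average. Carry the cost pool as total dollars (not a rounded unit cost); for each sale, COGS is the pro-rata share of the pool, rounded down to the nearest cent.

COGS = $4,513.37

After Dec 1: 110 on hand, pool $1,496.00 (≈ $13.6000 each)
After Dec 5: 380 on hand, pool $5,465.00 (≈ $14.3816 each)
After Dec 6: 716 on hand, pool $9,917.00 (≈ $13.8506 each)
After Dec 11: 787 on hand, pool $10,829.35 (≈ $13.7603 each)
Dec 13, sell 328: 328/787 × $10,829.35 → $4,513.37
Ending inventory (cost pool remaining) = $6,315.98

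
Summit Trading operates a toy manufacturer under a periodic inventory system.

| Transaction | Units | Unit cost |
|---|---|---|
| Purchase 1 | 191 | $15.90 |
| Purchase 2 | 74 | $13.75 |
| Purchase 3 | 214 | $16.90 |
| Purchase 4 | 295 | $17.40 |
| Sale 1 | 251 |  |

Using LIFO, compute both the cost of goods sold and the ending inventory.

Sale 1 (251) [LIFO — newest first]: 251 @ $17.40 = $4,367.40
Ending inventory: 191 @ $15.90 + 74 @ $13.75 + 214 @ $16.90 + 44 @ $17.40 = $8,436.60

COGS = $4,367.40; ending inventory = $8,436.60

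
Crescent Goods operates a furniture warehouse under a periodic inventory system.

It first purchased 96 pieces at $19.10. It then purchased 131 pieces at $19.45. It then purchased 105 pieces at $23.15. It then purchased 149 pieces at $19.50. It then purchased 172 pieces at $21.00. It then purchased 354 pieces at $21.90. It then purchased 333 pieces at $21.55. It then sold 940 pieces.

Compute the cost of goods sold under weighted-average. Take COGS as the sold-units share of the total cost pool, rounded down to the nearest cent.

COGS = $19,823.16

Sale 1, sell 940: 940/1340 × $28,258.55 → $19,823.16
Ending inventory (cost pool remaining) = $8,435.39
Check: goods available $28,258.55 = COGS $19,823.16 + ending $8,435.39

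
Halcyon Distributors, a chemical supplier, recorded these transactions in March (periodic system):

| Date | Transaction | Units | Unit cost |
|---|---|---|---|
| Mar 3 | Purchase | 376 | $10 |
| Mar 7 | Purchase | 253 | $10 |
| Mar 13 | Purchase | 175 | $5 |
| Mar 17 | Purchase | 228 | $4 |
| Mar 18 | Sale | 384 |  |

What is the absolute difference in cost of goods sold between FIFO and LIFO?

$2,148

FIFO COGS: 376 @ $10 + 8 @ $10 = $3,840
LIFO COGS: 228 @ $4 + 156 @ $5 = $1,692
Difference = |$3,840 − $1,692| = $2,148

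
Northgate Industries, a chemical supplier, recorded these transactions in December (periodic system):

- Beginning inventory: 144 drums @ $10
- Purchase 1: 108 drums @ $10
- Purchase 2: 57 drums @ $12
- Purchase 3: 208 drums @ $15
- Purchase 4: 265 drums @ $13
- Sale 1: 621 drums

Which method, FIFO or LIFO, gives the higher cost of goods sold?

LIFO

FIFO COGS: 144 @ $10 + 108 @ $10 + 57 @ $12 + 208 @ $15 + 104 @ $13 = $7,676
LIFO COGS: 265 @ $13 + 208 @ $15 + 57 @ $12 + 91 @ $10 = $8,159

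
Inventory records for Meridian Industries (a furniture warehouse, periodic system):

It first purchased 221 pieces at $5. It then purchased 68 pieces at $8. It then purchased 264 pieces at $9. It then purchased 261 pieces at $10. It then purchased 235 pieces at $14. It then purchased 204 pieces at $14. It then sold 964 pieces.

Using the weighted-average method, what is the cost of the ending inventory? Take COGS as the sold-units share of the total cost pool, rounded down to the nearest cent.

Sale 1, sell 964: 964/1253 × $12,781.00 → $9,833.10
Ending inventory (cost pool remaining) = $2,947.90

Ending inventory = $2,947.90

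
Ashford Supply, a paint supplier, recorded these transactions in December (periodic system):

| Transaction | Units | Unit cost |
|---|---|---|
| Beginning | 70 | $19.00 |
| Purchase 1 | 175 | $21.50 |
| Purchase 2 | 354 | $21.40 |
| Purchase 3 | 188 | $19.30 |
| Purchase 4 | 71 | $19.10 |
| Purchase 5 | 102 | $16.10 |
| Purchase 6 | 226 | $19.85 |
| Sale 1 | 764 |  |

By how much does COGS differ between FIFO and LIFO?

$952.00

FIFO COGS: 70 @ $19.00 + 175 @ $21.50 + 354 @ $21.40 + 165 @ $19.30 = $15,852.60
LIFO COGS: 226 @ $19.85 + 102 @ $16.10 + 71 @ $19.10 + 188 @ $19.30 + 177 @ $21.40 = $14,900.60
Difference = |$15,852.60 − $14,900.60| = $952.00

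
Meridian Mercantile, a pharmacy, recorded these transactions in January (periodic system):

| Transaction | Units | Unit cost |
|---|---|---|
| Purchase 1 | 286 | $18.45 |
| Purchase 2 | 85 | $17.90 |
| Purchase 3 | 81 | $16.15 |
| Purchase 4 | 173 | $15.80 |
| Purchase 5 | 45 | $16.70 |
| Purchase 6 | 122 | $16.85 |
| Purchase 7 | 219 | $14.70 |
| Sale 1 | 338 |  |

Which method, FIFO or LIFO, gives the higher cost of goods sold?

FIFO

FIFO COGS: 286 @ $18.45 + 52 @ $17.90 = $6,207.50
LIFO COGS: 219 @ $14.70 + 119 @ $16.85 = $5,224.45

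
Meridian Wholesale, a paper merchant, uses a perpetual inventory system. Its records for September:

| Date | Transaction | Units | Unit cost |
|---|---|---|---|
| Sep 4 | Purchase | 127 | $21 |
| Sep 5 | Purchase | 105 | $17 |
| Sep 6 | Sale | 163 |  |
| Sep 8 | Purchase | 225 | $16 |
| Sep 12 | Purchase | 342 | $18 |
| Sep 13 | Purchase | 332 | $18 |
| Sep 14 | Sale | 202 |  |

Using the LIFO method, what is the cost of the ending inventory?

Ending inventory = $13,545

Sep 6, 163 sold [LIFO — newest first]: 105 @ $17 + 58 @ $21 = $3,003
Sep 14, 202 sold [LIFO — newest first]: 202 @ $18 = $3,636
Total COGS = $3,003 + $3,636 = $6,639
Ending inventory: 69 @ $21 + 225 @ $16 + 342 @ $18 + 130 @ $18 = $13,545
Check: goods available $20,184 = COGS $6,639 + ending $13,545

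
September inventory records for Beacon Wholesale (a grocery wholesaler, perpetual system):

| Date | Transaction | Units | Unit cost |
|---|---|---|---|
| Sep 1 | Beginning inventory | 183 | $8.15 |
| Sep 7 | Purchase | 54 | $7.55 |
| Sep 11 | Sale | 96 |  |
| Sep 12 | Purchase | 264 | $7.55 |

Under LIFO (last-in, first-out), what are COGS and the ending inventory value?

COGS = $750.00; ending inventory = $3,142.35

Sep 11, 96 sold [LIFO — newest first]: 54 @ $7.55 + 42 @ $8.15 = $750.00
Ending inventory: 141 @ $8.15 + 264 @ $7.55 = $3,142.35
Check: goods available $3,892.35 = COGS $750.00 + ending $3,142.35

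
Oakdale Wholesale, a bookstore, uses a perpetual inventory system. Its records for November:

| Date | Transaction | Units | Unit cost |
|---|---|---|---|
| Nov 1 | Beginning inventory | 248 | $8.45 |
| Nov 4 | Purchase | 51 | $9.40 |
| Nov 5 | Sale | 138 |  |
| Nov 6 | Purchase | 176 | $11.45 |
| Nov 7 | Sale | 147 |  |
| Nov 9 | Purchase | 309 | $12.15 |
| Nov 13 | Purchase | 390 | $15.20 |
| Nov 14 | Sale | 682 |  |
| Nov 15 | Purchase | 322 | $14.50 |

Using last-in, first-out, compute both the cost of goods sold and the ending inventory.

COGS = $12,373.50; ending inventory = $6,568.05

Nov 5, 138 sold [LIFO — newest first]: 51 @ $9.40 + 87 @ $8.45 = $1,214.55
Nov 7, 147 sold [LIFO — newest first]: 147 @ $11.45 = $1,683.15
Nov 14, 682 sold [LIFO — newest first]: 390 @ $15.20 + 292 @ $12.15 = $9,475.80
Total COGS = $1,214.55 + $1,683.15 + $9,475.80 = $12,373.50
Ending inventory: 161 @ $8.45 + 29 @ $11.45 + 17 @ $12.15 + 322 @ $14.50 = $6,568.05
Check: goods available $18,941.55 = COGS $12,373.50 + ending $6,568.05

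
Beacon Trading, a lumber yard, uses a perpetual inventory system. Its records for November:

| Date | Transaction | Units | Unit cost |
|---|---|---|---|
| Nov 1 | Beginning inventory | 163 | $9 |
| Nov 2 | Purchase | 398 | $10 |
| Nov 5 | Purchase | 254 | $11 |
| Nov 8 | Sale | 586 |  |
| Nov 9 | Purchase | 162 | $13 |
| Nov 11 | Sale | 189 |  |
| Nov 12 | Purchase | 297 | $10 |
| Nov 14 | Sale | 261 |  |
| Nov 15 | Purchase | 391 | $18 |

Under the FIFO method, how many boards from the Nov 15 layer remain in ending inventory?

Nov 8, 586 sold [FIFO — oldest first]: 163 @ $9 + 398 @ $10 + 25 @ $11 = $5,722
Nov 11, 189 sold [FIFO — oldest first]: 189 @ $11 = $2,079
Nov 14, 261 sold [FIFO — oldest first]: 40 @ $11 + 162 @ $13 + 59 @ $10 = $3,136
Total COGS = $5,722 + $2,079 + $3,136 = $10,937
Ending inventory: 238 @ $10 + 391 @ $18 = $9,418

391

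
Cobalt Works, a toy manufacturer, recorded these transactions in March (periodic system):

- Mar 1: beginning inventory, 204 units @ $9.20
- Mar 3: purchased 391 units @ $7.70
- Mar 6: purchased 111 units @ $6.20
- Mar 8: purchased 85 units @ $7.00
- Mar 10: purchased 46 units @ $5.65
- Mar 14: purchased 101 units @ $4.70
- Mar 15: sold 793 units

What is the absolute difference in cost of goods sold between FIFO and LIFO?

$610.70

FIFO COGS: 204 @ $9.20 + 391 @ $7.70 + 111 @ $6.20 + 85 @ $7.00 + 2 @ $5.65 = $6,182.00
LIFO COGS: 101 @ $4.70 + 46 @ $5.65 + 85 @ $7.00 + 111 @ $6.20 + 391 @ $7.70 + 59 @ $9.20 = $5,571.30
Difference = |$6,182.00 − $5,571.30| = $610.70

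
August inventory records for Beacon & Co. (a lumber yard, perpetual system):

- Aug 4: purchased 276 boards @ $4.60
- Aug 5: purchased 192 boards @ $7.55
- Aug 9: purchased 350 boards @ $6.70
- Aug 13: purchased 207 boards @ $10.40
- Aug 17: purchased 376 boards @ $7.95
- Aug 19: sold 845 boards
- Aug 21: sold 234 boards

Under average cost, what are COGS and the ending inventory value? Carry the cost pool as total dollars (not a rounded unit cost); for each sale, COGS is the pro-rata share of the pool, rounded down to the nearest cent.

COGS = $7,860.44; ending inventory = $2,345.76

After Aug 4: 276 on hand, pool $1,269.60 (≈ $4.6000 each)
After Aug 5: 468 on hand, pool $2,719.20 (≈ $5.8103 each)
After Aug 9: 818 on hand, pool $5,064.20 (≈ $6.1910 each)
After Aug 13: 1025 on hand, pool $7,217.00 (≈ $7.0410 each)
After Aug 17: 1401 on hand, pool $10,206.20 (≈ $7.2849 each)
Aug 19, sell 845: 845/1401 × $10,206.20 → $6,155.77
Aug 21, sell 234: 234/556 × $4,050.43 → $1,704.67
Total COGS = $6,155.77 + $1,704.67 = $7,860.44
Ending inventory (cost pool remaining) = $2,345.76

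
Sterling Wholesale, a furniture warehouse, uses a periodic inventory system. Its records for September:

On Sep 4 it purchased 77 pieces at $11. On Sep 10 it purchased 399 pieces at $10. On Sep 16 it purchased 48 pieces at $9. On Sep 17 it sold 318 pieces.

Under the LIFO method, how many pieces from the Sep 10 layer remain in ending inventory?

Sep 17, 318 sold [LIFO — newest first]: 48 @ $9 + 270 @ $10 = $3,132
Ending inventory: 77 @ $11 + 129 @ $10 = $2,137

129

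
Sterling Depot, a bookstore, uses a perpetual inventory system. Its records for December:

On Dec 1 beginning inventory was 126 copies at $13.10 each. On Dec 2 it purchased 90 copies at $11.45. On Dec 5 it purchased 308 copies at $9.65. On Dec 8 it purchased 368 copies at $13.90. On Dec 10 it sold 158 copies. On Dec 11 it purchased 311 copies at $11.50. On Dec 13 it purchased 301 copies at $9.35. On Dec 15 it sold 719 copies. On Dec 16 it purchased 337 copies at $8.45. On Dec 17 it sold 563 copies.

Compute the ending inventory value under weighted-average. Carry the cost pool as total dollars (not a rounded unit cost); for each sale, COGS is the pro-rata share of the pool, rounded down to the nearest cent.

After Dec 1: 126 on hand, pool $1,650.60 (≈ $13.1000 each)
After Dec 2: 216 on hand, pool $2,681.10 (≈ $12.4125 each)
After Dec 5: 524 on hand, pool $5,653.30 (≈ $10.7887 each)
After Dec 8: 892 on hand, pool $10,768.50 (≈ $12.0723 each)
Dec 10, sell 158: 158/892 × $10,768.50 → $1,907.42
After Dec 11: 1045 on hand, pool $12,437.58 (≈ $11.9020 each)
After Dec 13: 1346 on hand, pool $15,251.93 (≈ $11.3313 each)
Dec 15, sell 719: 719/1346 × $15,251.93 → $8,147.20
After Dec 16: 964 on hand, pool $9,952.38 (≈ $10.3240 each)
Dec 17, sell 563: 563/964 × $9,952.38 → $5,812.43
Total COGS = $1,907.42 + $8,147.20 + $5,812.43 = $15,867.05
Ending inventory (cost pool remaining) = $4,139.95

Ending inventory = $4,139.95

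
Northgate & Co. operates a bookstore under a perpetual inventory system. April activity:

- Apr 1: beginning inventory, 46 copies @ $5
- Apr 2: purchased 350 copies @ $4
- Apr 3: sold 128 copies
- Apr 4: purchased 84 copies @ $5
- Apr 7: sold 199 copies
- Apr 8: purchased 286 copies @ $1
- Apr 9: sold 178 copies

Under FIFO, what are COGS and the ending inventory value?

Apr 3, 128 sold [FIFO — oldest first]: 46 @ $5 + 82 @ $4 = $558
Apr 7, 199 sold [FIFO — oldest first]: 199 @ $4 = $796
Apr 9, 178 sold [FIFO — oldest first]: 69 @ $4 + 84 @ $5 + 25 @ $1 = $721
Total COGS = $558 + $796 + $721 = $2,075
Ending inventory: 261 @ $1 = $261

COGS = $2,075; ending inventory = $261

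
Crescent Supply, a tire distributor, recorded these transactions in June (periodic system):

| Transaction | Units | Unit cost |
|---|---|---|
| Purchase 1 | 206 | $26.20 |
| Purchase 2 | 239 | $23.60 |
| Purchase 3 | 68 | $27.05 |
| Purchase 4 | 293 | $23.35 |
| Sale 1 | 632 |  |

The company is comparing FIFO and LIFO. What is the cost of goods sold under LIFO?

COGS = $15,159.75

FIFO COGS: 206 @ $26.20 + 239 @ $23.60 + 68 @ $27.05 + 119 @ $23.35 = $15,655.65
LIFO COGS: 293 @ $23.35 + 68 @ $27.05 + 239 @ $23.60 + 32 @ $26.20 = $15,159.75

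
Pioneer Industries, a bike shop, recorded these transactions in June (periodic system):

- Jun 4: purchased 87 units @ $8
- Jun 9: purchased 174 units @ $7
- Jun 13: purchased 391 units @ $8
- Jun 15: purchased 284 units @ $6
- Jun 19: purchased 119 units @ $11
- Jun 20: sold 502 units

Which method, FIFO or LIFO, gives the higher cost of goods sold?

FIFO COGS: 87 @ $8 + 174 @ $7 + 241 @ $8 = $3,842
LIFO COGS: 119 @ $11 + 284 @ $6 + 99 @ $8 = $3,805

FIFO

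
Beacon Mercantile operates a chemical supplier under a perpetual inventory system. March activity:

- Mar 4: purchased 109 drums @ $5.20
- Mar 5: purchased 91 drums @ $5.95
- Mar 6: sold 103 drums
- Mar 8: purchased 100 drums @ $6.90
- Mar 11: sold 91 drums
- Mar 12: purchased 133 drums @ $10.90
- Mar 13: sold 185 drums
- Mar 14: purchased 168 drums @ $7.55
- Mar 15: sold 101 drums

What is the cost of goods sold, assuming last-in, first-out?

Mar 6, 103 sold [LIFO — newest first]: 91 @ $5.95 + 12 @ $5.20 = $603.85
Mar 11, 91 sold [LIFO — newest first]: 91 @ $6.90 = $627.90
Mar 13, 185 sold [LIFO — newest first]: 133 @ $10.90 + 9 @ $6.90 + 43 @ $5.20 = $1,735.40
Mar 15, 101 sold [LIFO — newest first]: 101 @ $7.55 = $762.55
Total COGS = $603.85 + $627.90 + $1,735.40 + $762.55 = $3,729.70
Ending inventory: 54 @ $5.20 + 67 @ $7.55 = $786.65

COGS = $3,729.70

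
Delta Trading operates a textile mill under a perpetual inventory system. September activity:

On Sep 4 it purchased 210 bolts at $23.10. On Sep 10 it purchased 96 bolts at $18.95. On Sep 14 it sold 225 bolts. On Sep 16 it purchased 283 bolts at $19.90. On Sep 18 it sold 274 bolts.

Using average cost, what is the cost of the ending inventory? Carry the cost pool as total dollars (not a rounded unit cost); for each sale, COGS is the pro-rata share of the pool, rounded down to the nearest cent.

Ending inventory = $1,829.02

After Sep 4: 210 on hand, pool $4,851.00 (≈ $23.1000 each)
After Sep 10: 306 on hand, pool $6,670.20 (≈ $21.7980 each)
Sep 14, sell 225: 225/306 × $6,670.20 → $4,904.55
After Sep 16: 364 on hand, pool $7,397.35 (≈ $20.3224 each)
Sep 18, sell 274: 274/364 × $7,397.35 → $5,568.33
Total COGS = $4,904.55 + $5,568.33 = $10,472.88
Ending inventory (cost pool remaining) = $1,829.02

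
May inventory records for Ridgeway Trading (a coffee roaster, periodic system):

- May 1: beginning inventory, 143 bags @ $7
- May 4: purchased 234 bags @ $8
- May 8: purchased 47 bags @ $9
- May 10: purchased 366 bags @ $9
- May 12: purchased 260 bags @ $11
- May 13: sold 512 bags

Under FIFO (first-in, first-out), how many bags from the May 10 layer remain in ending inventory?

278

May 13, 512 sold [FIFO — oldest first]: 143 @ $7 + 234 @ $8 + 47 @ $9 + 88 @ $9 = $4,088
Ending inventory: 278 @ $9 + 260 @ $11 = $5,362
Check: goods available $9,450 = COGS $4,088 + ending $5,362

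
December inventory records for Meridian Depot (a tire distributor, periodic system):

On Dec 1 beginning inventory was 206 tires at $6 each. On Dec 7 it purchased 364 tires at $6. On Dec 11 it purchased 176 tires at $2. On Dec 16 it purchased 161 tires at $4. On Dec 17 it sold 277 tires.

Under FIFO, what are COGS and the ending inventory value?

Dec 17, 277 sold [FIFO — oldest first]: 206 @ $6 + 71 @ $6 = $1,662
Ending inventory: 293 @ $6 + 176 @ $2 + 161 @ $4 = $2,754
Check: goods available $4,416 = COGS $1,662 + ending $2,754

COGS = $1,662; ending inventory = $2,754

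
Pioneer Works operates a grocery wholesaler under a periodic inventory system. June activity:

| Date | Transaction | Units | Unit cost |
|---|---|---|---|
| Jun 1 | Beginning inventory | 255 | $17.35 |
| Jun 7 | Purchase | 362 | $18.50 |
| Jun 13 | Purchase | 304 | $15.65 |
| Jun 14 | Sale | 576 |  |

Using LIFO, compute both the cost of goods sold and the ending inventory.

COGS = $9,789.60; ending inventory = $6,089.25

Jun 14, 576 sold [LIFO — newest first]: 304 @ $15.65 + 272 @ $18.50 = $9,789.60
Ending inventory: 255 @ $17.35 + 90 @ $18.50 = $6,089.25
Check: goods available $15,878.85 = COGS $9,789.60 + ending $6,089.25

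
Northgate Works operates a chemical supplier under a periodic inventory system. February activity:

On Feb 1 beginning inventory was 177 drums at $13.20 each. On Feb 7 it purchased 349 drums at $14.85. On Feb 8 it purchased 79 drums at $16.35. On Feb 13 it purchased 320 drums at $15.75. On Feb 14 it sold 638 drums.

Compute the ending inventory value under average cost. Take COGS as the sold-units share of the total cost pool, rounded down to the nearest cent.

Feb 14, sell 638: 638/925 × $13,850.70 → $9,553.23
Ending inventory (cost pool remaining) = $4,297.47

Ending inventory = $4,297.47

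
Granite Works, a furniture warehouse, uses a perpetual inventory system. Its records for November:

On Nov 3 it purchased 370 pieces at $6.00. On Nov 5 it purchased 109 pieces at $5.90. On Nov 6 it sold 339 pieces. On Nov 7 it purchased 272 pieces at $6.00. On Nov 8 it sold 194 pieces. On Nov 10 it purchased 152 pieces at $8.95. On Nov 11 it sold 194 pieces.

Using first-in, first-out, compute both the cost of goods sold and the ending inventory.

COGS = $4,351.10; ending inventory = $1,504.40

Nov 6, 339 sold [FIFO — oldest first]: 339 @ $6.00 = $2,034.00
Nov 8, 194 sold [FIFO — oldest first]: 31 @ $6.00 + 109 @ $5.90 + 54 @ $6.00 = $1,153.10
Nov 11, 194 sold [FIFO — oldest first]: 194 @ $6.00 = $1,164.00
Total COGS = $2,034.00 + $1,153.10 + $1,164.00 = $4,351.10
Ending inventory: 24 @ $6.00 + 152 @ $8.95 = $1,504.40
Check: goods available $5,855.50 = COGS $4,351.10 + ending $1,504.40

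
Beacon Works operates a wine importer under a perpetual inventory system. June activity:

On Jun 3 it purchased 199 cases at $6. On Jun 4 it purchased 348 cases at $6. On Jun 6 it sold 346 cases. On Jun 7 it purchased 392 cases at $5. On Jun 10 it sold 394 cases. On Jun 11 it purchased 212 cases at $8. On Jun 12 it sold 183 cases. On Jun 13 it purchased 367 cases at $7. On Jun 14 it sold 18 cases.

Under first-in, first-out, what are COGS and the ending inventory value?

COGS = $5,258; ending inventory = $4,249

Jun 6, 346 sold [FIFO — oldest first]: 199 @ $6 + 147 @ $6 = $2,076
Jun 10, 394 sold [FIFO — oldest first]: 201 @ $6 + 193 @ $5 = $2,171
Jun 12, 183 sold [FIFO — oldest first]: 183 @ $5 = $915
Jun 14, 18 sold [FIFO — oldest first]: 16 @ $5 + 2 @ $8 = $96
Total COGS = $2,076 + $2,171 + $915 + $96 = $5,258
Ending inventory: 210 @ $8 + 367 @ $7 = $4,249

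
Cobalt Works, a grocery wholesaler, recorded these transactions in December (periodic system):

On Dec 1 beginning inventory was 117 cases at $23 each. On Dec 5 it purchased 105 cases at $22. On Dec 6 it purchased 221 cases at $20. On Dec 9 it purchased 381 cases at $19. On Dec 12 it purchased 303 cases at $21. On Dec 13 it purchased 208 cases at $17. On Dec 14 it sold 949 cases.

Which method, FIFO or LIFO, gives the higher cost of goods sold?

FIFO COGS: 117 @ $23 + 105 @ $22 + 221 @ $20 + 381 @ $19 + 125 @ $21 = $19,285
LIFO COGS: 208 @ $17 + 303 @ $21 + 381 @ $19 + 57 @ $20 = $18,278

FIFO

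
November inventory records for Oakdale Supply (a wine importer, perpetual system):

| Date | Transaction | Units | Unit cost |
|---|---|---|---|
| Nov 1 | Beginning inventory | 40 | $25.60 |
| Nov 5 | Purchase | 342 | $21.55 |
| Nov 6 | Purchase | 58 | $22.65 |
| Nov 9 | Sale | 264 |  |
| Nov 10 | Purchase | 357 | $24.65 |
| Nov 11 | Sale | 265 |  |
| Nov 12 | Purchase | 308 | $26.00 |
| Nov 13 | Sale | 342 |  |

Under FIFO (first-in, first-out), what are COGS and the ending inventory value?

Nov 9, 264 sold [FIFO — oldest first]: 40 @ $25.60 + 224 @ $21.55 = $5,851.20
Nov 11, 265 sold [FIFO — oldest first]: 118 @ $21.55 + 58 @ $22.65 + 89 @ $24.65 = $6,050.45
Nov 13, 342 sold [FIFO — oldest first]: 268 @ $24.65 + 74 @ $26.00 = $8,530.20
Total COGS = $5,851.20 + $6,050.45 + $8,530.20 = $20,431.85
Ending inventory: 234 @ $26.00 = $6,084.00

COGS = $20,431.85; ending inventory = $6,084.00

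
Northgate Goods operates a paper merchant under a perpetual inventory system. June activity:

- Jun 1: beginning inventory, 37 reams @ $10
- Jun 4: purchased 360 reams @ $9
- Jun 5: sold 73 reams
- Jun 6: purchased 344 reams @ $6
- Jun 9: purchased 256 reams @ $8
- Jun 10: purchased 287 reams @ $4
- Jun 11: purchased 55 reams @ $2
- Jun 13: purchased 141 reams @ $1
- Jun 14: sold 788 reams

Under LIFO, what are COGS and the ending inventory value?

COGS = $4,398; ending inventory = $4,723

Jun 5, 73 sold [LIFO — newest first]: 73 @ $9 = $657
Jun 14, 788 sold [LIFO — newest first]: 141 @ $1 + 55 @ $2 + 287 @ $4 + 256 @ $8 + 49 @ $6 = $3,741
Total COGS = $657 + $3,741 = $4,398
Ending inventory: 37 @ $10 + 287 @ $9 + 295 @ $6 = $4,723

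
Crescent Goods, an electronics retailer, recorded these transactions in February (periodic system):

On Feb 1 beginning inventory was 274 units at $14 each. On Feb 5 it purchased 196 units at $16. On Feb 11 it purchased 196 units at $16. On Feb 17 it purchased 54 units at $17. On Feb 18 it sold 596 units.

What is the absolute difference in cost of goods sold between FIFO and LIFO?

FIFO COGS: 274 @ $14 + 196 @ $16 + 126 @ $16 = $8,988
LIFO COGS: 54 @ $17 + 196 @ $16 + 196 @ $16 + 150 @ $14 = $9,290
Difference = |$8,988 − $9,290| = $302

$302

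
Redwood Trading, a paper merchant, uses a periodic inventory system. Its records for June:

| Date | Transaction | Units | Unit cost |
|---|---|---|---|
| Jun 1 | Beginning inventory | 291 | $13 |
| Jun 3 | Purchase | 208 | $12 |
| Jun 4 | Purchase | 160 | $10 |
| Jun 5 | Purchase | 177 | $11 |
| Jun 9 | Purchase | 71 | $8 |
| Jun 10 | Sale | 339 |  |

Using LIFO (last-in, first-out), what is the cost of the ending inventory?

Jun 10, 339 sold [LIFO — newest first]: 71 @ $8 + 177 @ $11 + 91 @ $10 = $3,425
Ending inventory: 291 @ $13 + 208 @ $12 + 69 @ $10 = $6,969

Ending inventory = $6,969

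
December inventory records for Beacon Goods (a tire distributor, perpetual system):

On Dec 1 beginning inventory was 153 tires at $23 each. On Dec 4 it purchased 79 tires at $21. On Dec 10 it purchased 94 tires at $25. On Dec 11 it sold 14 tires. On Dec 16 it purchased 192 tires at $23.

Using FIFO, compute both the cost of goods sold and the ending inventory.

COGS = $322; ending inventory = $11,622

Dec 11, 14 sold [FIFO — oldest first]: 14 @ $23 = $322
Ending inventory: 139 @ $23 + 79 @ $21 + 94 @ $25 + 192 @ $23 = $11,622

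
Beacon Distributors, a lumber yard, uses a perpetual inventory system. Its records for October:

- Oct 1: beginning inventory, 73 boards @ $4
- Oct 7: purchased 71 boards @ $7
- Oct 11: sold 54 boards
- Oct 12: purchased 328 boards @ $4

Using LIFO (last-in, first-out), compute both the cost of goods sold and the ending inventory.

COGS = $378; ending inventory = $1,723

Oct 11, 54 sold [LIFO — newest first]: 54 @ $7 = $378
Ending inventory: 73 @ $4 + 17 @ $7 + 328 @ $4 = $1,723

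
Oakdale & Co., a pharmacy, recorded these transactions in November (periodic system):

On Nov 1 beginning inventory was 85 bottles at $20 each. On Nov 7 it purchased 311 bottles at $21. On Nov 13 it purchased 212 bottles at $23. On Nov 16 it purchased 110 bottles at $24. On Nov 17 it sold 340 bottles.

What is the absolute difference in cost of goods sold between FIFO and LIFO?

$839

FIFO COGS: 85 @ $20 + 255 @ $21 = $7,055
LIFO COGS: 110 @ $24 + 212 @ $23 + 18 @ $21 = $7,894
Difference = |$7,055 − $7,894| = $839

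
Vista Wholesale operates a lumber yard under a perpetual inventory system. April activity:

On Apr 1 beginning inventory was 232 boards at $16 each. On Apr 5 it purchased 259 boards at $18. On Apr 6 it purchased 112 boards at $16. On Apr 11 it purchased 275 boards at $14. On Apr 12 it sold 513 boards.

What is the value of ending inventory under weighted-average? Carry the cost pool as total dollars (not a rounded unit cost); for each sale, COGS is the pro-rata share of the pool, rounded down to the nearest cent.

Ending inventory = $5,826.70

After Apr 1: 232 on hand, pool $3,712.00 (≈ $16.0000 each)
After Apr 5: 491 on hand, pool $8,374.00 (≈ $17.0550 each)
After Apr 6: 603 on hand, pool $10,166.00 (≈ $16.8590 each)
After Apr 11: 878 on hand, pool $14,016.00 (≈ $15.9636 each)
Apr 12, sell 513: 513/878 × $14,016.00 → $8,189.30
Ending inventory (cost pool remaining) = $5,826.70
Check: goods available $14,016.00 = COGS $8,189.30 + ending $5,826.70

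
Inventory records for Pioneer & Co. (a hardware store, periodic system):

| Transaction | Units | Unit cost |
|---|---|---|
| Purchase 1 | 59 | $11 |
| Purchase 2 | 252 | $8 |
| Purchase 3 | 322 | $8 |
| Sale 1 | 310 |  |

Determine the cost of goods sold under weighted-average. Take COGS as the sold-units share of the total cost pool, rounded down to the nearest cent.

Sale 1, sell 310: 310/633 × $5,241.00 → $2,566.68
Ending inventory (cost pool remaining) = $2,674.32
Check: goods available $5,241.00 = COGS $2,566.68 + ending $2,674.32

COGS = $2,566.68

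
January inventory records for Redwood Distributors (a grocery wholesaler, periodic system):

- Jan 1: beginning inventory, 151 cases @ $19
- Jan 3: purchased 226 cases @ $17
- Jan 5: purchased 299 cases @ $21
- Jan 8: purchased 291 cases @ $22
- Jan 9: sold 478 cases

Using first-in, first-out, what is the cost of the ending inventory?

Jan 9, 478 sold [FIFO — oldest first]: 151 @ $19 + 226 @ $17 + 101 @ $21 = $8,832
Ending inventory: 198 @ $21 + 291 @ $22 = $10,560

Ending inventory = $10,560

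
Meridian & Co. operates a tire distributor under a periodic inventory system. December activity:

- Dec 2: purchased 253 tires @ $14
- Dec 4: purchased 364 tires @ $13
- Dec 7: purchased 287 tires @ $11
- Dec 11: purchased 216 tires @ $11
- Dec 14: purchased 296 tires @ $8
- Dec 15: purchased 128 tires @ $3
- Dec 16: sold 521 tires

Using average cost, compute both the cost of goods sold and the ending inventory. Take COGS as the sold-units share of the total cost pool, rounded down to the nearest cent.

COGS = $5,587.59; ending inventory = $10,971.41

Dec 16, sell 521: 521/1544 × $16,559.00 → $5,587.59
Ending inventory (cost pool remaining) = $10,971.41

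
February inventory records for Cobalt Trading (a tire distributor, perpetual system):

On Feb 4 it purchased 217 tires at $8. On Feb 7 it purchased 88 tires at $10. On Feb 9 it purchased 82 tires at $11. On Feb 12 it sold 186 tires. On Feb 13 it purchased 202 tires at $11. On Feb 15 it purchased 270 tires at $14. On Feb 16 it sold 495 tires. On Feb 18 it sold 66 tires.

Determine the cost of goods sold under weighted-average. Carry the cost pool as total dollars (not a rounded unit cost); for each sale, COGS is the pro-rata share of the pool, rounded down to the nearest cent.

COGS = $8,217.07

After Feb 4: 217 on hand, pool $1,736.00 (≈ $8.0000 each)
After Feb 7: 305 on hand, pool $2,616.00 (≈ $8.5770 each)
After Feb 9: 387 on hand, pool $3,518.00 (≈ $9.0904 each)
Feb 12, sell 186: 186/387 × $3,518.00 → $1,690.82
After Feb 13: 403 on hand, pool $4,049.18 (≈ $10.0476 each)
After Feb 15: 673 on hand, pool $7,829.18 (≈ $11.6333 each)
Feb 16, sell 495: 495/673 × $7,829.18 → $5,758.46
Feb 18, sell 66: 66/178 × $2,070.72 → $767.79
Total COGS = $1,690.82 + $5,758.46 + $767.79 = $8,217.07
Ending inventory (cost pool remaining) = $1,302.93
Check: goods available $9,520.00 = COGS $8,217.07 + ending $1,302.93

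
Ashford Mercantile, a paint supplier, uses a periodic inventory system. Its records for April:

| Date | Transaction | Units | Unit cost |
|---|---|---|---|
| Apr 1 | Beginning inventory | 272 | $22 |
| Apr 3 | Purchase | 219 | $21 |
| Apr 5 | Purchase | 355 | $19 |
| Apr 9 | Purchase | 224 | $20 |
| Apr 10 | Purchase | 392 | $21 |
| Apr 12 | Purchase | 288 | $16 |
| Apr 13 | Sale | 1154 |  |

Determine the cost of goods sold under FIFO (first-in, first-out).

Apr 13, 1154 sold [FIFO — oldest first]: 272 @ $22 + 219 @ $21 + 355 @ $19 + 224 @ $20 + 84 @ $21 = $23,572
Ending inventory: 308 @ $21 + 288 @ $16 = $11,076
Check: goods available $34,648 = COGS $23,572 + ending $11,076

COGS = $23,572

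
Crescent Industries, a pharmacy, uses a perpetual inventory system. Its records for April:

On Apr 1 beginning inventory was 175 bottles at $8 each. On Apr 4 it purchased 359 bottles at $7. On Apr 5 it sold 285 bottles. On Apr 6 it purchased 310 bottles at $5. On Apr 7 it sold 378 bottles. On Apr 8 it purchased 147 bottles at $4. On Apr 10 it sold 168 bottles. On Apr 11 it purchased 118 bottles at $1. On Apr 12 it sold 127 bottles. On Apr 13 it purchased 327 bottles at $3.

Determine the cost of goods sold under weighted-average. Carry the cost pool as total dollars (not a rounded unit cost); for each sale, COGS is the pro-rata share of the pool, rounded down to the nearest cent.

After Apr 1: 175 on hand, pool $1,400.00 (≈ $8.0000 each)
After Apr 4: 534 on hand, pool $3,913.00 (≈ $7.3277 each)
Apr 5, sell 285: 285/534 × $3,913.00 → $2,088.39
After Apr 6: 559 on hand, pool $3,374.61 (≈ $6.0369 each)
Apr 7, sell 378: 378/559 × $3,374.61 → $2,281.93
After Apr 8: 328 on hand, pool $1,680.68 (≈ $5.1240 each)
Apr 10, sell 168: 168/328 × $1,680.68 → $860.83
After Apr 11: 278 on hand, pool $937.85 (≈ $3.3736 each)
Apr 12, sell 127: 127/278 × $937.85 → $428.44
After Apr 13: 478 on hand, pool $1,490.41 (≈ $3.1180 each)
Total COGS = $2,088.39 + $2,281.93 + $860.83 + $428.44 = $5,659.59
Ending inventory (cost pool remaining) = $1,490.41

COGS = $5,659.59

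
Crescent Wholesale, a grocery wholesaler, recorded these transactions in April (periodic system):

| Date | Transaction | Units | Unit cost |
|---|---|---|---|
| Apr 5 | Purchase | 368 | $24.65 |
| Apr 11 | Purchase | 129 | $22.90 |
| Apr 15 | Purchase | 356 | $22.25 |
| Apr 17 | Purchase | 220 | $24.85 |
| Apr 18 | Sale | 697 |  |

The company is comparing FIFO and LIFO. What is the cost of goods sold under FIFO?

COGS = $16,475.30

FIFO COGS: 368 @ $24.65 + 129 @ $22.90 + 200 @ $22.25 = $16,475.30
LIFO COGS: 220 @ $24.85 + 356 @ $22.25 + 121 @ $22.90 = $16,158.90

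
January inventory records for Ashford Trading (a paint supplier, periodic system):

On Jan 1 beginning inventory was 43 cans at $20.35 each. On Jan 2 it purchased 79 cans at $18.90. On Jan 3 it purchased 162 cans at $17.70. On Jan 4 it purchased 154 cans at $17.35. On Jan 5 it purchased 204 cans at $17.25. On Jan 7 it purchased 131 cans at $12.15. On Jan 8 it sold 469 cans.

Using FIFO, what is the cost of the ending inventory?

Ending inventory = $4,575.90

Jan 8, 469 sold [FIFO — oldest first]: 43 @ $20.35 + 79 @ $18.90 + 162 @ $17.70 + 154 @ $17.35 + 31 @ $17.25 = $8,442.20
Ending inventory: 173 @ $17.25 + 131 @ $12.15 = $4,575.90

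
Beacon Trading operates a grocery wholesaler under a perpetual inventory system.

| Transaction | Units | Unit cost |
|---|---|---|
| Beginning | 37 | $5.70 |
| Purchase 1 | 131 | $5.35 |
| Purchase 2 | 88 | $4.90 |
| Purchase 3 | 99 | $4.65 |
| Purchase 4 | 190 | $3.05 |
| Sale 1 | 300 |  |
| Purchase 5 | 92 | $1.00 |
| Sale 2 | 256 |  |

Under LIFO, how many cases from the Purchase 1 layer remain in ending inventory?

44

Sale 1 (300) [LIFO — newest first]: 190 @ $3.05 + 99 @ $4.65 + 11 @ $4.90 = $1,093.75
Sale 2 (256) [LIFO — newest first]: 92 @ $1.00 + 77 @ $4.90 + 87 @ $5.35 = $934.75
Total COGS = $1,093.75 + $934.75 = $2,028.50
Ending inventory: 37 @ $5.70 + 44 @ $5.35 = $446.30
Check: goods available $2,474.80 = COGS $2,028.50 + ending $446.30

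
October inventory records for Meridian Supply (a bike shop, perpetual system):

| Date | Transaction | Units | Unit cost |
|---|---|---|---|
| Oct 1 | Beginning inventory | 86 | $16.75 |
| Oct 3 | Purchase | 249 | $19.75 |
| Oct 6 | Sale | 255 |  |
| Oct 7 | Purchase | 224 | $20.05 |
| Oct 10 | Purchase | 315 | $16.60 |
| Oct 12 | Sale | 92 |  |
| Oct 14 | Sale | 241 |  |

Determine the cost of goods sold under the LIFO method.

Oct 6, 255 sold [LIFO — newest first]: 249 @ $19.75 + 6 @ $16.75 = $5,018.25
Oct 12, 92 sold [LIFO — newest first]: 92 @ $16.60 = $1,527.20
Oct 14, 241 sold [LIFO — newest first]: 223 @ $16.60 + 18 @ $20.05 = $4,062.70
Total COGS = $5,018.25 + $1,527.20 + $4,062.70 = $10,608.15
Ending inventory: 80 @ $16.75 + 206 @ $20.05 = $5,470.30
Check: goods available $16,078.45 = COGS $10,608.15 + ending $5,470.30

COGS = $10,608.15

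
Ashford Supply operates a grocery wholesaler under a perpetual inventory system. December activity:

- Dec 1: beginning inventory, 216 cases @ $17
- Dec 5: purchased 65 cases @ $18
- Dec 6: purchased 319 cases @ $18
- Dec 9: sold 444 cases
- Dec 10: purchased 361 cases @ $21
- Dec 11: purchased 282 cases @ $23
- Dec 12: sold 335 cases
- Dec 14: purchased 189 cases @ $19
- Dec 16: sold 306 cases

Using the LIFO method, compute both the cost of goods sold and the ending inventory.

COGS = $21,579; ending inventory = $6,663

Dec 9, 444 sold [LIFO — newest first]: 319 @ $18 + 65 @ $18 + 60 @ $17 = $7,932
Dec 12, 335 sold [LIFO — newest first]: 282 @ $23 + 53 @ $21 = $7,599
Dec 16, 306 sold [LIFO — newest first]: 189 @ $19 + 117 @ $21 = $6,048
Total COGS = $7,932 + $7,599 + $6,048 = $21,579
Ending inventory: 156 @ $17 + 191 @ $21 = $6,663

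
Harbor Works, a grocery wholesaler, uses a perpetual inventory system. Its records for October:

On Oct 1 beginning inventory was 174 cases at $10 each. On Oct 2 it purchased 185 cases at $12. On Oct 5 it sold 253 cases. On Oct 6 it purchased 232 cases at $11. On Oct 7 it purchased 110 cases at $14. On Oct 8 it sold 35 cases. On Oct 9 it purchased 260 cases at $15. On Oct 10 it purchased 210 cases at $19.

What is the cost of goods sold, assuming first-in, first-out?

Oct 5, 253 sold [FIFO — oldest first]: 174 @ $10 + 79 @ $12 = $2,688
Oct 8, 35 sold [FIFO — oldest first]: 35 @ $12 = $420
Total COGS = $2,688 + $420 = $3,108
Ending inventory: 71 @ $12 + 232 @ $11 + 110 @ $14 + 260 @ $15 + 210 @ $19 = $12,834
Check: goods available $15,942 = COGS $3,108 + ending $12,834

COGS = $3,108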